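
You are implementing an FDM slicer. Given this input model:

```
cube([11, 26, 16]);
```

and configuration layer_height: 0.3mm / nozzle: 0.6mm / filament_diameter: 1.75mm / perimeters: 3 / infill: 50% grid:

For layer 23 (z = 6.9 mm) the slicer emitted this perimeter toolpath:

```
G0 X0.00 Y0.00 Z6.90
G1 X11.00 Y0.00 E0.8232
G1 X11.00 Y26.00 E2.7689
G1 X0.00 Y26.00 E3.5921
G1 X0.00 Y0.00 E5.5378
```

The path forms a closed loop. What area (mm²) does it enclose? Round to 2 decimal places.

Apply the shoelace formula to the sequence of (X, Y) vertices; enclosed area = 286.00 mm².

286.00 mm²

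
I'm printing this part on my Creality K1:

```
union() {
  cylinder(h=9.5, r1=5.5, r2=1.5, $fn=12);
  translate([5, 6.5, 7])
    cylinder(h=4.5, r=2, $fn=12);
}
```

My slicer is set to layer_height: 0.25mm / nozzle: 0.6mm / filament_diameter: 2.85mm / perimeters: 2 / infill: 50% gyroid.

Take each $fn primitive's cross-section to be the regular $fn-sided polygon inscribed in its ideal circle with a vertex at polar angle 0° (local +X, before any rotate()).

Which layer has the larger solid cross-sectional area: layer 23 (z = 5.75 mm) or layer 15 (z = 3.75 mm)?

Layer 23 (z = 5.75): the cone: at t=0.605 of its height the radius interpolates to r₁+(r₂−r₁)t = 3.079, giving a regular 12-gon of that circumradius (area = (12/2)·3.079²·sin(360°/12) = 28.44 mm²); the cylinder at (5, 6.5) does not reach this height (z outside [7, 11.5]); Merging all regions: only the cone is present, so the union is just that shape — area = 28.44 mm². So its area = 28.44 mm². Layer 15 (z = 3.75): the cone contributes a regular 12-gon of circumradius 3.921 (interpolated between r1=5.5 and r2=1.5 at t=0.395) (area = (12/2)·3.921²·sin(360°/12) = 46.12 mm²); the cylinder at (5, 6.5) is not intersected at this z (z outside [7, 11.5]); Taking the union: only the cone is present, so the union is just that shape — area = 46.12 mm². So its area = 46.12 mm². Layer 15 is larger (46.12 vs 28.44 mm²).

layer 15 (z = 3.75 mm)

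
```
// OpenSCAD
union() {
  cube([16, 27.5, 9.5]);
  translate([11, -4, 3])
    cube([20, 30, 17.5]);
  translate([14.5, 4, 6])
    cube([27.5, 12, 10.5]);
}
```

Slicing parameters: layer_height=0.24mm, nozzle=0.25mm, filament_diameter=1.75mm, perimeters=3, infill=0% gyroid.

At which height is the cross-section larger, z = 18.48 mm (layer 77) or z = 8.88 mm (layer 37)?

layer 37 (z = 8.88 mm)

Layer 77 (z = 18.48): the cube is not intersected at this z (z outside [0, 9.5]); the 20×30 cube at (11, -4) contributes its full rectangle (area 600.00 mm²); the cube at (14.5, 4) is not intersected at this z (z outside [6, 16.5]); Taking the union: only the 20×30 cube at (11, -4) is present, so the union is just that shape — area = 600.00 mm². So its area = 600.00 mm². Layer 37 (z = 8.88): the 16×27.5 cube contributes its full rectangle (area 440.00 mm²); the cube at (11, -4) (footprint 20×30) is included at this height (area 600.00 mm²); the 27.5×12 cube at (14.5, 4) contributes its full rectangle (area 330.00 mm²); Combining (union): the regions partially overlap — summed areas 1370.00 mm² minus the doubly-counted overlap 328.00 mm² gives 1042.00 mm² — area = 1042.00 mm². So its area = 1042.00 mm². Layer 37 is larger (1042.00 vs 600.00 mm²).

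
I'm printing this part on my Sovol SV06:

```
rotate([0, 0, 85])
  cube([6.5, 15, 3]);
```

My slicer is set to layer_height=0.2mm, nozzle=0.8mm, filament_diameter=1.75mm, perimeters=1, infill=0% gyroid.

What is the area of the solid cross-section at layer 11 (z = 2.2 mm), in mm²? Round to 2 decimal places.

97.50 mm²

At z = 2.2 mm: the 6.5×15 cube contributes its full rectangle (area 97.50 mm²); (rotated 85° about Z; rotation is an isometry so areas/perimeters/island counts are preserved). Overall, the cross-section is a single solid region. Net area = 97.50 mm².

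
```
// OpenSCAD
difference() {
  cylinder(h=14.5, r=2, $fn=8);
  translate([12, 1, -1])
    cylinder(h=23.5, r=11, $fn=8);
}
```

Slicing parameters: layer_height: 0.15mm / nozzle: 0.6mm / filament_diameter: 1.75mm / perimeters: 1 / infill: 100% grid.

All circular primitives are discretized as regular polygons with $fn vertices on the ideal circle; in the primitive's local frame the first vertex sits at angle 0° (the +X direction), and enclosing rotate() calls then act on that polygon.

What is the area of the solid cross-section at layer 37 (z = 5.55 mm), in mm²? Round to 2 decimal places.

At z = 5.55 mm: the cylinder: section is a regular 8-gon, circumradius r=2 (area = (8/2)·2.000²·sin(360°/8) = 11.31 mm²); the r=11 cylinder at (12, 1) gives a regular 8-gon of circumradius 11 (constant along its height) (area = (8/2)·11.000²·sin(360°/8) = 342.24 mm²); Taking the first minus the rest: starting from the r=2 cylinder (11.31 mm²), the r=11 cylinder at (12, 1) partially overlaps it — only the 0.97 mm² overlap (of its 342.24 mm²) is removed, clipping the outline — area = 10.34 mm². Overall, the cross-section is a single solid region. Net area = 10.34 mm².

10.34 mm²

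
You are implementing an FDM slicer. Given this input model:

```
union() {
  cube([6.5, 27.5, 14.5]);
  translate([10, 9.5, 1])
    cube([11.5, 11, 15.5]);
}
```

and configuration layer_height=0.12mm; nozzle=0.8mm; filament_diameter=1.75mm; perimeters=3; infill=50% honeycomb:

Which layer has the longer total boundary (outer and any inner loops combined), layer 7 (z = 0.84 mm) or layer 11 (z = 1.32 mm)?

Layer 7 (z = 0.84): the cube is present — its section is the full 6.5×27.5 rectangle (perimeter 68.00 mm); the cube at (10, 9.5) is absent (z outside [1, 16.5]); Merging all regions: only the 6.5×27.5 cube is present, so the union is just that shape — boundary = 68.00 mm. So its perimeter = 68.00 mm. Layer 11 (z = 1.32): the 6.5×27.5 cube contributes its full rectangle (perimeter 68.00 mm); the 11.5×11 cube at (10, 9.5) contributes its full rectangle (perimeter 45.00 mm); Taking the union: the 2 present regions are separate (no shared area or edge), so areas and boundary lengths simply add and each stays a separate island — boundary = 113.00 mm. So its perimeter = 113.00 mm. Layer 11 is larger (113.00 vs 68.00 mm).

layer 11 (z = 1.32 mm)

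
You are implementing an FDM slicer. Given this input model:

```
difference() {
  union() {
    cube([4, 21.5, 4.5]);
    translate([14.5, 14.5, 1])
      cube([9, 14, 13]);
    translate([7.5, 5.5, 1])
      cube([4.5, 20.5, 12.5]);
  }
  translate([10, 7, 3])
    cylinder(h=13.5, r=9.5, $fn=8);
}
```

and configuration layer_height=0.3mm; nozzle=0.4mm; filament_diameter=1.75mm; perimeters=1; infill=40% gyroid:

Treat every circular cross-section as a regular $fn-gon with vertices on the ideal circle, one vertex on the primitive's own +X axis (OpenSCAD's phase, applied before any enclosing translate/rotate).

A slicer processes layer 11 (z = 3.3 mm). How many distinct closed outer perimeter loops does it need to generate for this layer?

At z = 3.3 mm: the 4×21.5 cube contributes its full rectangle; the cube at (14.5, 14.5) (footprint 9×14) is included at this height; the 4.5×20.5 cube at (7.5, 5.5) contributes its full rectangle; Merging all regions: the 3 present regions are separate (no shared area or edge), so areas and boundary lengths simply add and each stays a separate island — 3 connected regions; the r=9.5 cylinder at (10, 7) gives a regular 8-gon of circumradius 9.5 (constant along its height); Taking the first minus the rest: starting from that combined region, the r=9.5 cylinder at (10, 7) partially overlaps it — only the 75.94 mm² overlap (of its 255.27 mm²) is removed, clipping the outline — 3 connected regions. The result has 3 disconnected regions.

3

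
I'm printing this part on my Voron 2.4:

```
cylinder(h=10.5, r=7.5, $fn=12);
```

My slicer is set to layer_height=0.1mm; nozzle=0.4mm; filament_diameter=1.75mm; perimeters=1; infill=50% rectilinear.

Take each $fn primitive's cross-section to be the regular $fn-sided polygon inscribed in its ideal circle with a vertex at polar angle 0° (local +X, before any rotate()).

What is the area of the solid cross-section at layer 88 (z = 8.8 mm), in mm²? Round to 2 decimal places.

At z = 8.8 mm: the cylinder: section is a regular 12-gon, circumradius r=7.5 (area = (12/2)·7.500²·sin(360°/12) = 168.75 mm²). Overall, the cross-section is a single solid region. Net area = 168.75 mm².

168.75 mm²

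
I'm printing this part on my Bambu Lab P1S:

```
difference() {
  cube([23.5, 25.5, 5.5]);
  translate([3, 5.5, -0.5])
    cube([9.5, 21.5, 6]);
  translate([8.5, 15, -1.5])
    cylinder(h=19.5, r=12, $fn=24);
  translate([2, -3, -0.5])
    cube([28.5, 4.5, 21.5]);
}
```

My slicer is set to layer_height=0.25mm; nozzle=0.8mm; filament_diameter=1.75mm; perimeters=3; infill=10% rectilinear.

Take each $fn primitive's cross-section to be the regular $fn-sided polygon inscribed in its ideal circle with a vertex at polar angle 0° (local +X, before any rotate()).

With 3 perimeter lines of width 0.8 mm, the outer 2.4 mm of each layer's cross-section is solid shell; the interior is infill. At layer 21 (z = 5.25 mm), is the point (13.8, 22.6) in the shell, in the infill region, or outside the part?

outside

At z = 5.25 mm: the cube is present — its section is the full 23.5×25.5 rectangle; the 9.5×21.5 cube at (3, 5.5) contributes its full rectangle; the r=12 cylinder at (8.5, 15) gives a regular 24-gon of circumradius 12 (constant along its height); the cube at (2, -3) (footprint 28.5×4.5) is included at this height; After the difference (first − rest): starting from the 23.5×25.5 cube, the 9.5×21.5 cube at (3, 5.5) partially overlaps it — only the 190.00 mm² overlap (of its 204.25 mm²) is removed, clipping the outline; the r=12 cylinder at (8.5, 15) partially overlaps it — only the 206.76 mm² overlap (of its 447.24 mm²) is removed, clipping the outline; the 28.5×4.5 cube at (2, -3) partially overlaps it — only the 32.25 mm² overlap (of its 128.25 mm²) is removed, clipping the outline — 2 connected regions. Overall, the cross-section has 2 separate islands. The nearest boundary edge runs (16.99, 23.49)→(14.50, 25.39); distance from the point to it = 2.64 mm. The point is not inside any of the regions above, so it lies outside the cross-section (2.64 mm from the nearest boundary).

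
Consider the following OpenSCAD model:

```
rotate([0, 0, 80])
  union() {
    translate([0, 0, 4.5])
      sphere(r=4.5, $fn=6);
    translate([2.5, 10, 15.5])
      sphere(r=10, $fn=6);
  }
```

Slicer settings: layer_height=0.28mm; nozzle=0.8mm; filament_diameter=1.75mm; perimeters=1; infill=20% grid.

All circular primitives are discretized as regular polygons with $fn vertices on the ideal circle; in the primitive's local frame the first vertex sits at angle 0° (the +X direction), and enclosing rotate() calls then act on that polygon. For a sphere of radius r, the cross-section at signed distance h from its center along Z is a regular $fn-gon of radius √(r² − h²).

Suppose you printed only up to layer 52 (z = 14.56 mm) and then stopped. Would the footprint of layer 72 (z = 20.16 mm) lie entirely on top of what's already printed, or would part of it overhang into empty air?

entirely on top

Compare the two slices. At z = 14.56: the sphere does not reach this height (|z−center|=10.060 > r=4.5); the r=10 sphere at (2.5, 10) slices to a regular 6-gon of circumradius 9.956 (√(r²−h²) with h=0.94 from center) (area = (6/2)·9.956²·sin(360°/6) = 257.51 mm²); Taking the union: only the r=10 sphere at (2.5, 10) is present, so the union is just that shape — area = 257.51 mm²; (rotated 80° about Z; rotation is an isometry so areas/perimeters/island counts are preserved). At z = 20.16: the sphere is not intersected at this z (|z−center|=15.660 > r=4.5); the sphere at (2.5, 10): section is a regular 6-gon, circumradius = √(r²−h²) = √(10²−4.66²) = 8.848 (area = (6/2)·8.848²·sin(360°/6) = 203.39 mm²); Taking the union: only the r=10 sphere at (2.5, 10) is present, so the union is just that shape — area = 203.39 mm²; (rotated 80° about Z; rotation is an isometry so areas/perimeters/island counts are preserved). Checking containment: the cross-section at z = 20.16 is a subset of the cross-section at z = 14.56.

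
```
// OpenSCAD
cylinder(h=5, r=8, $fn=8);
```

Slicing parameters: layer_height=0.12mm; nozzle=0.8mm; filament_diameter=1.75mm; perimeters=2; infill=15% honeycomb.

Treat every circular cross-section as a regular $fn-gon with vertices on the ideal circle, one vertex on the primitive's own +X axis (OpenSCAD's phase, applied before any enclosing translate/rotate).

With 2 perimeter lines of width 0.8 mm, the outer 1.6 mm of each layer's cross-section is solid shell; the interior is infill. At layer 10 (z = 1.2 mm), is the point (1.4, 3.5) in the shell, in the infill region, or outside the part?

At z = 1.2 mm: the r=8 cylinder contributes a regular 8-gon of circumradius 8. Overall, the cross-section is a single solid region. The nearest boundary edge runs (5.66, 5.66)→(0.00, 8.00); distance from the point to it = 3.62 mm. The point is inside the cross-section and 3.62 mm from the nearest boundary — more than the 1.6 mm shell width (2 × 0.8), so it's in the infill interior.

infill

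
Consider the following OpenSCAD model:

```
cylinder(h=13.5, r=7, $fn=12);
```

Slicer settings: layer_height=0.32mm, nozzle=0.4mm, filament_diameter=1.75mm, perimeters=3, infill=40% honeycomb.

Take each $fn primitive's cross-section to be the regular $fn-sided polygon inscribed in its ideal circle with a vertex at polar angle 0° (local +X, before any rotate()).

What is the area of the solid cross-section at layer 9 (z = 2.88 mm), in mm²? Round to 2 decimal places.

147.00 mm²

At z = 2.88 mm: the r=7 cylinder contributes a regular 12-gon of circumradius 7 (area = (12/2)·7.000²·sin(360°/12) = 147.00 mm²). Overall, the cross-section is a single solid region. Net area = 147.00 mm².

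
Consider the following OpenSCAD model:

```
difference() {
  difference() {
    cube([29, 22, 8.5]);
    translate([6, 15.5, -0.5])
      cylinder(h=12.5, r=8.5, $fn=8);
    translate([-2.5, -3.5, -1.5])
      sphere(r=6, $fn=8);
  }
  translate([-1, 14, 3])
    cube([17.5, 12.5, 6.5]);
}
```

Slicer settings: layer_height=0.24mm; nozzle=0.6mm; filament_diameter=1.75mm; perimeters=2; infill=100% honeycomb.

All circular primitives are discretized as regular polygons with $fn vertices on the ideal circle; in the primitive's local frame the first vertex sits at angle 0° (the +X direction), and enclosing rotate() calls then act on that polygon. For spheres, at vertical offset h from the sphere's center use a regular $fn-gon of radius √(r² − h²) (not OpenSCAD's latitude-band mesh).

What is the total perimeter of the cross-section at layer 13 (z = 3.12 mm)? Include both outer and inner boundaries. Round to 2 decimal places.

At z = 3.12 mm: the cube (footprint 29×22) is included at this height (perimeter 102.00 mm); the r=8.5 cylinder at (6, 15.5) contributes a regular 8-gon of circumradius 8.5 (perimeter = 2·8·8.500·sin(180°/8) = 52.04 mm); the sphere at (-2.5, -3.5): section is a regular 8-gon, circumradius = √(r²−h²) = √(6²−4.62²) = 3.828 (perimeter = 2·8·3.828·sin(180°/8) = 23.44 mm); Subtracting the remaining from the first: starting from the 29×22 cube, the r=8.5 cylinder at (6, 15.5) partially overlaps it — only the 179.61 mm² overlap (of its 204.35 mm²) is removed, clipping the outline; the r=6 sphere at (-2.5, -3.5) misses the remaining region (no effect) — boundary = 108.87 mm; the 17.5×12.5 cube at (-1, 14) contributes its full rectangle (perimeter 60.00 mm); After the difference (first − rest): starting from that combined region, the 17.5×12.5 cube at (-1, 14) partially overlaps it — only the 25.74 mm² overlap (of its 218.75 mm²) is removed, clipping the outline — boundary = 101.49 mm. Overall, the cross-section is a single solid region. Total boundary length (outer) = 101.49 mm.

101.49 mm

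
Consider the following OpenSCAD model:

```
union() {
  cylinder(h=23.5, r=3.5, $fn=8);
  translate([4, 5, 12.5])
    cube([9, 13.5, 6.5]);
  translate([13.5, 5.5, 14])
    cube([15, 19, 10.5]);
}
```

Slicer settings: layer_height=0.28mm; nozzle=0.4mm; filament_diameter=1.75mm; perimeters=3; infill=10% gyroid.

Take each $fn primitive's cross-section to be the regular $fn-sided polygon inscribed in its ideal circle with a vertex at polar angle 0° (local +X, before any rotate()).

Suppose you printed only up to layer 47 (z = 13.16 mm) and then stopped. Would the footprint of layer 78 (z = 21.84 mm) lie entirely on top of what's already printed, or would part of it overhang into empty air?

Compare the two slices. At z = 13.16: the r=3.5 cylinder gives a regular 8-gon of circumradius 3.5 (constant along its height) (area = (8/2)·3.500²·sin(360°/8) = 34.65 mm²); the 9×13.5 cube at (4, 5) contributes its full rectangle (area 121.50 mm²); the cube at (13.5, 5.5) does not reach this height (z outside [14, 24.5]); Merging all regions: the 2 present regions are separate (no shared area or edge), so areas and boundary lengths simply add and each stays a separate island — area = 156.15 mm². At z = 21.84: the cylinder: section is a regular 8-gon, circumradius r=3.5 (area = (8/2)·3.500²·sin(360°/8) = 34.65 mm²); the cube at (4, 5) is not intersected at this z (z outside [12.5, 19]); the cube at (13.5, 5.5) (footprint 15×19) is included at this height (area 285.00 mm²); Taking the union: the 2 present regions are separate (no shared area or edge), so areas and boundary lengths simply add and each stays a separate island — area = 319.65 mm². Checking containment: at z = 21.84 the cross-section extends beyond the z = 13.16 cross-section by about 285.00 mm².

part overhangs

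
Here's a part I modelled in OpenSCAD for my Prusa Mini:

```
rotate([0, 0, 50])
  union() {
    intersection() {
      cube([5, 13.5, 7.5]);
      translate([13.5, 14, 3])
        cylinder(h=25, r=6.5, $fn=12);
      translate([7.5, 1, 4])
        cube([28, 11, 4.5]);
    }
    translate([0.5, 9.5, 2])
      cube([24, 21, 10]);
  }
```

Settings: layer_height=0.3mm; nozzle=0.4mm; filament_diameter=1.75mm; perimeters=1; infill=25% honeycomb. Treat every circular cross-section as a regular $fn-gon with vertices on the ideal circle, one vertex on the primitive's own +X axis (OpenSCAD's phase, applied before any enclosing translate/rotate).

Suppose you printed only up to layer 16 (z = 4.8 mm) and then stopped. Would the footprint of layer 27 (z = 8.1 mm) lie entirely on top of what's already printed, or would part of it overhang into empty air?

Compare the two slices. At z = 4.8: the cube is present — its section is the full 5×13.5 rectangle (area 67.50 mm²); the r=6.5 cylinder at (13.5, 14) gives a regular 12-gon of circumradius 6.5 (constant along its height) (area = (12/2)·6.500²·sin(360°/12) = 126.75 mm²); the cube at (7.5, 1) is present — its section is the full 28×11 rectangle (area 308.00 mm²); After intersecting: the r=6.5 cylinder at (13.5, 14) does not overlap the 5×13.5 cube (empty); the 28×11 cube at (7.5, 1) does not overlap the running intersection (empty) — nothing remains; the 24×21 cube at (0.5, 9.5) contributes its full rectangle (area 504.00 mm²); Combining (union): only the 24×21 cube at (0.5, 9.5) is present, so the union is just that shape — area = 504.00 mm²; (whole slice rotated 50° about Z — lengths, areas and connectivity unchanged). At z = 8.1: the cube does not reach this height (z outside [0, 7.5]); the r=6.5 cylinder at (13.5, 14) gives a regular 12-gon of circumradius 6.5 (constant along its height) (area = (12/2)·6.500²·sin(360°/12) = 126.75 mm²); the cube at (7.5, 1) (footprint 28×11) is included at this height (area 308.00 mm²); After intersecting: at least one operand is absent at this height, so nothing remains; the cube at (0.5, 9.5) (footprint 24×21) is included at this height (area 504.00 mm²); Combining (union): only the 24×21 cube at (0.5, 9.5) is present, so the union is just that shape — area = 504.00 mm²; (whole slice rotated 50° about Z — lengths, areas and connectivity unchanged). Checking containment: the cross-section at z = 8.1 is a subset of the cross-section at z = 4.8.

entirely on top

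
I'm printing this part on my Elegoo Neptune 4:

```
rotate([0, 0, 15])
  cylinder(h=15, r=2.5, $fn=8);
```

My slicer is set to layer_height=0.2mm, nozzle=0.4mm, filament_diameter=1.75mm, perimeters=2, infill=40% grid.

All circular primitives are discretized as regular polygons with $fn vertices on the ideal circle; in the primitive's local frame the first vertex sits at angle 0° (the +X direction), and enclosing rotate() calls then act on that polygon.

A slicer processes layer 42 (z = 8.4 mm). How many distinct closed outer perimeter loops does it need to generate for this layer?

At z = 8.4 mm: the r=2.5 cylinder gives a regular 8-gon of circumradius 2.5 (constant along its height); (rotated 15° about Z; rotation is an isometry so areas/perimeters/island counts are preserved). The result has 1 disconnected region.

1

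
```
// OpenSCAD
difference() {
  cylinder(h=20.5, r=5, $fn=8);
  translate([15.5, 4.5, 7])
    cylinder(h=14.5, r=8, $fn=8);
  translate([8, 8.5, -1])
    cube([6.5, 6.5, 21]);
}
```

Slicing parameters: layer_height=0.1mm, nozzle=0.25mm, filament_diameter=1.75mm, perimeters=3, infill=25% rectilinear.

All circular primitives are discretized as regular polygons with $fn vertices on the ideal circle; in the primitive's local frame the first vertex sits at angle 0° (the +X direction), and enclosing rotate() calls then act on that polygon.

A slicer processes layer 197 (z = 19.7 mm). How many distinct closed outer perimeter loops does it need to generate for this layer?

1

At z = 19.7 mm: the r=5 cylinder contributes a regular 8-gon of circumradius 5; the r=8 cylinder at (15.5, 4.5) contributes a regular 8-gon of circumradius 8; the 6.5×6.5 cube at (8, 8.5) contributes its full rectangle; After the difference (first − rest): starting from the r=5 cylinder, the r=8 cylinder at (15.5, 4.5) misses the remaining region (no effect); the 6.5×6.5 cube at (8, 8.5) misses the remaining region (no effect) — 1 connected region. The result has 1 disconnected region.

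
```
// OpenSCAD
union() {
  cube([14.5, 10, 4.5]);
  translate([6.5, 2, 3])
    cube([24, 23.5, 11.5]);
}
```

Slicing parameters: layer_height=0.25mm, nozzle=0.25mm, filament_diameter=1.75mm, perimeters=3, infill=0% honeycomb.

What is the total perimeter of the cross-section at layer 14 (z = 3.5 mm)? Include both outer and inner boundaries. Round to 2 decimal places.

112.00 mm

At z = 3.5 mm: the cube is present — its section is the full 14.5×10 rectangle (perimeter 49.00 mm); the cube at (6.5, 2) (footprint 24×23.5) is included at this height (perimeter 95.00 mm); Taking the union: the regions partially overlap (shared area 64.00 mm²), so the edge portions inside another operand are dropped and the merged outline is re-measured after clipping — boundary = 112.00 mm. Overall, the cross-section is a single solid region. Total boundary length (outer) = 112.00 mm.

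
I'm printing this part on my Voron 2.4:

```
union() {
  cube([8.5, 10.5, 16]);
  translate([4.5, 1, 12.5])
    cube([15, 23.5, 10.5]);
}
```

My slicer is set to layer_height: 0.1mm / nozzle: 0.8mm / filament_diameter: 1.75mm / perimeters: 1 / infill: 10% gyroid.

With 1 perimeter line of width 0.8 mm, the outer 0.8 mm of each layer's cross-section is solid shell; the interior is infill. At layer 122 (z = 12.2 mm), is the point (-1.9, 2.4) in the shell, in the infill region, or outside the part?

outside

At z = 12.2 mm: the cube (footprint 8.5×10.5) is included at this height; the cube at (4.5, 1) is absent (z outside [12.5, 23]); Merging all regions: only the 8.5×10.5 cube is present, so the union is just that shape — 1 connected region. Overall, the cross-section is a single solid region. The nearest boundary edge runs (0.00, 10.50)→(0.00, 0.00); distance from the point to it = 1.90 mm. The point is not inside any of the regions above, so it lies outside the cross-section (1.90 mm from the nearest boundary).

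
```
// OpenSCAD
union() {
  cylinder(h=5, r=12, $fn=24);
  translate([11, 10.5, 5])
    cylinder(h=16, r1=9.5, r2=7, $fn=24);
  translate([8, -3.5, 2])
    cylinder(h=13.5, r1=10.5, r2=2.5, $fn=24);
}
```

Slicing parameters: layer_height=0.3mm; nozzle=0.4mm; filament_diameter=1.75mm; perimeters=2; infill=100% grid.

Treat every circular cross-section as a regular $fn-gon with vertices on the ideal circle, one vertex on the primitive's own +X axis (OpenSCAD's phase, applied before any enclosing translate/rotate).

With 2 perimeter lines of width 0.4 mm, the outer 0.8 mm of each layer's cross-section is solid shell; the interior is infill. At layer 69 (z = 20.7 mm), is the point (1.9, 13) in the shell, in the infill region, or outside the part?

At z = 20.7 mm: the cylinder does not reach this height (z outside [0, 5]); the cone at (11, 10.5): at t=0.981 of its height the radius interpolates to r₁+(r₂−r₁)t = 7.047, giving a regular 24-gon of that circumradius; the cone at (8, -3.5) is not intersected at this z (z outside [2, 15.5]); Merging all regions: only the cone at (11, 10.5) is present, so the union is just that shape — 1 connected region. Overall, the cross-section is a single solid region. The nearest boundary edge runs (4.90, 14.02)→(4.19, 12.32); distance from the point to it = 2.39 mm. The point is not inside any of the regions above, so it lies outside the cross-section (2.39 mm from the nearest boundary).

outside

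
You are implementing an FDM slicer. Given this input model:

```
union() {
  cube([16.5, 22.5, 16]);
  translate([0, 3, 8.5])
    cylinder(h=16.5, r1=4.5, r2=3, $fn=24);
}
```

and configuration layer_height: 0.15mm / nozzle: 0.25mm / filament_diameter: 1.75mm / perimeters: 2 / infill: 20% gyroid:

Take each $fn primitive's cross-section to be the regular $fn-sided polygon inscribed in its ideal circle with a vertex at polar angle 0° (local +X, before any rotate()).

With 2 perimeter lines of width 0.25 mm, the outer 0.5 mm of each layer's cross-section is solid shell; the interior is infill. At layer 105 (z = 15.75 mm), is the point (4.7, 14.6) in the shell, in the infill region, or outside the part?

infill

At z = 15.75 mm: the 16.5×22.5 cube contributes its full rectangle; the cone at (0, 3) (r1=4.5→r2=3) has section circumradius 3.841 here — a regular 24-gon; Combining (union): the regions partially overlap (shared area 21.59 mm²), so overlapping operands fuse into one piece — 1 connected region. Overall, the cross-section is a single solid region. The nearest boundary edge runs (0.00, 6.84)→(0.00, 22.50); distance from the point to it = 4.70 mm. The point is inside the cross-section and 4.70 mm from the nearest boundary — more than the 0.5 mm shell width (2 × 0.25), so it's in the infill interior.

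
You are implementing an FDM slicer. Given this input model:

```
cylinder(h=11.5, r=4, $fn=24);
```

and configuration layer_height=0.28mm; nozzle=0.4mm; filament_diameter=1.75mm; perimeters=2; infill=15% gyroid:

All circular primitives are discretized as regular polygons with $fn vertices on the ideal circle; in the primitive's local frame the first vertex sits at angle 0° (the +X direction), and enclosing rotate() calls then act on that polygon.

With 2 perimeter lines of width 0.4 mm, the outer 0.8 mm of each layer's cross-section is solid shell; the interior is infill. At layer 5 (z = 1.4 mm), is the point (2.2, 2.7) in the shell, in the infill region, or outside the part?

shell

At z = 1.4 mm: the r=4 cylinder contributes a regular 24-gon of circumradius 4. Overall, the cross-section is a single solid region. The nearest boundary edge runs (2.83, 2.83)→(2.00, 3.46); distance from the point to it = 0.48 mm. The point is inside the cross-section, 0.48 mm from the nearest boundary — within the 0.8 mm shell band (2 × 0.4).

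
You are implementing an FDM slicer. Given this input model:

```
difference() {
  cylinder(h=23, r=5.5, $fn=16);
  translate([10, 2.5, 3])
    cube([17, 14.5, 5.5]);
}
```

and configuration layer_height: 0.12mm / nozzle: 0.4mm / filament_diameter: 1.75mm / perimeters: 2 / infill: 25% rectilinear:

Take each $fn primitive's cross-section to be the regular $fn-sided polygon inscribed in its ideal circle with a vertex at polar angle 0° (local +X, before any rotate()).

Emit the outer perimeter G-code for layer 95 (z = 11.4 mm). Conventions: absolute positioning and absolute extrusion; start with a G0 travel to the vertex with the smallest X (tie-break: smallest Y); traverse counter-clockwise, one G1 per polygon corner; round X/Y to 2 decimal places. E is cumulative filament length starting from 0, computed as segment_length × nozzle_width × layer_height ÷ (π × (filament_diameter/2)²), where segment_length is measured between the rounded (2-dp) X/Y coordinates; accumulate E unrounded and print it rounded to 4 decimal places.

At z = 11.4 mm: the r=5.5 cylinder gives a regular 16-gon of circumradius 5.5 (constant along its height); the cube at (10, 2.5) is absent (z outside [3, 8.5]); Taking the first minus the rest: none of the subtracted shapes is present at this height, so the r=5.5 cylinder is unchanged — 1 connected region. The outline is a single polygon with 16 vertices. Extrusion per mm of travel: 0.4 × 0.12 / (π × 0.875²) = 0.019956. Accumulating E over each segment gives final E = 0.6851.

G0 X-5.50 Y0.00 Z11.40
G1 X-5.08 Y-2.10 E0.0427
G1 X-3.89 Y-3.89 E0.0856
G1 X-2.10 Y-5.08 E0.1285
G1 X0.00 Y-5.50 E0.1713
G1 X2.10 Y-5.08 E0.2140
G1 X3.89 Y-3.89 E0.2569
G1 X5.08 Y-2.10 E0.2998
G1 X5.50 Y0.00 E0.3425
G1 X5.08 Y2.10 E0.3853
G1 X3.89 Y3.89 E0.4282
G1 X2.10 Y5.08 E0.4711
G1 X0.00 Y5.50 E0.5138
G1 X-2.10 Y5.08 E0.5565
G1 X-3.89 Y3.89 E0.5994
G1 X-5.08 Y2.10 E0.6423
G1 X-5.50 Y0.00 E0.6851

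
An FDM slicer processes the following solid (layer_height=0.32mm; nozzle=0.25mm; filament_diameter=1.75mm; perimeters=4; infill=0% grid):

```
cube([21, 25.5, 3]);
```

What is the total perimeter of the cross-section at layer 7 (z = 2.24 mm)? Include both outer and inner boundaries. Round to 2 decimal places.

At z = 2.24 mm: the 21×25.5 cube contributes its full rectangle (perimeter 93.00 mm). Overall, the cross-section is a single solid region. Total boundary length (outer) = 93.00 mm.

93.00 mm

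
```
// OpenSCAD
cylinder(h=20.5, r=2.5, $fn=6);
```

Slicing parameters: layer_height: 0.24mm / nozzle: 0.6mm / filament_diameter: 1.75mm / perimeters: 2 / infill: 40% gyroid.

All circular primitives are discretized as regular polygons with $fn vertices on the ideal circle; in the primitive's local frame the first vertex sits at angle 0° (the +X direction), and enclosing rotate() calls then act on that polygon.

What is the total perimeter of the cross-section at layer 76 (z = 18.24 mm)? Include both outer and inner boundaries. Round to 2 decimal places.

15.00 mm

At z = 18.24 mm: the r=2.5 cylinder gives a regular 6-gon of circumradius 2.5 (constant along its height) (perimeter = 2·6·2.500·sin(180°/6) = 15.00 mm). Overall, the cross-section is a single solid region. Total boundary length (outer) = 15.00 mm.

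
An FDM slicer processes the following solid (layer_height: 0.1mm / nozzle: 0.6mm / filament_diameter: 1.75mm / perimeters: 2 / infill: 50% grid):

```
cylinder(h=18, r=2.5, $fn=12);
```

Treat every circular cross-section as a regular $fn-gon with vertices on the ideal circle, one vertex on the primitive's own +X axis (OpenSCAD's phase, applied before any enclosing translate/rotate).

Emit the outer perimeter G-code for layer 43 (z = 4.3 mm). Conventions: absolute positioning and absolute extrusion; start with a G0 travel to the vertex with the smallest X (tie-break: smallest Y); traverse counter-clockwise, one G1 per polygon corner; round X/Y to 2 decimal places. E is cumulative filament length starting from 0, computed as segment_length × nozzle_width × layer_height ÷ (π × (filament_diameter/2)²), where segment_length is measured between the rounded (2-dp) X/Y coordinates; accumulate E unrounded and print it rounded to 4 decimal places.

At z = 4.3 mm: the r=2.5 cylinder gives a regular 12-gon of circumradius 2.5 (constant along its height). The outline is a single polygon with 12 vertices. Extrusion per mm of travel: 0.6 × 0.1 / (π × 0.875²) = 0.024945. Accumulating E over each segment gives final E = 0.3878.

G0 X-2.50 Y0.00 Z4.30
G1 X-2.17 Y-1.25 E0.0322
G1 X-1.25 Y-2.17 E0.0647
G1 X0.00 Y-2.50 E0.0970
G1 X1.25 Y-2.17 E0.1292
G1 X2.17 Y-1.25 E0.1617
G1 X2.50 Y0.00 E0.1939
G1 X2.17 Y1.25 E0.2262
G1 X1.25 Y2.17 E0.2586
G1 X0.00 Y2.50 E0.2909
G1 X-1.25 Y2.17 E0.3231
G1 X-2.17 Y1.25 E0.3556
G1 X-2.50 Y0.00 E0.3878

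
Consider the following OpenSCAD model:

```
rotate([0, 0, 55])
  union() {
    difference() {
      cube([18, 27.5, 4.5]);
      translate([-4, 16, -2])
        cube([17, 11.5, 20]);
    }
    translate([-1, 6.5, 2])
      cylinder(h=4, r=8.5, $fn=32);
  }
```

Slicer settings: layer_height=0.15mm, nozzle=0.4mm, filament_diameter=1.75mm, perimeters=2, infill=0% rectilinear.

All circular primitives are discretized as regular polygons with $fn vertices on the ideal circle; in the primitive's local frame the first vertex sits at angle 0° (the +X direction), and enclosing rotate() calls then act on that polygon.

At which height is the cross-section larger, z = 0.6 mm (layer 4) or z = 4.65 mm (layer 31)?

layer 4 (z = 0.6 mm)

Layer 4 (z = 0.6): the 18×27.5 cube contributes its full rectangle (area 495.00 mm²); the 17×11.5 cube at (-4, 16) contributes its full rectangle (area 195.50 mm²); Subtracting the remaining from the first: starting from the 18×27.5 cube (495.00 mm²), the 17×11.5 cube at (-4, 16) partially overlaps it — only the 149.50 mm² overlap (of its 195.50 mm²) is removed, clipping the outline — area = 345.50 mm²; the cylinder at (-1, 6.5) is not intersected at this z (z outside [2, 6]); Taking the union: only the result so far is present, so the union is just that shape — area = 345.50 mm²; (whole slice rotated 55° about Z — lengths, areas and connectivity unchanged). So its area = 345.50 mm². Layer 31 (z = 4.65): the cube is not intersected at this z (z outside [0, 4.5]); the 17×11.5 cube at (-4, 16) contributes its full rectangle (area 195.50 mm²); Subtracting the remaining from the first: the first operand is absent here, so nothing remains; the r=8.5 cylinder at (-1, 6.5) gives a regular 32-gon of circumradius 8.5 (constant along its height) (area = (32/2)·8.500²·sin(360°/32) = 225.52 mm²); Merging all regions: only the r=8.5 cylinder at (-1, 6.5) is present, so the union is just that shape — area = 225.52 mm²; (whole slice rotated 55° about Z — lengths, areas and connectivity unchanged). So its area = 225.52 mm². Layer 4 is larger (345.50 vs 225.52 mm²).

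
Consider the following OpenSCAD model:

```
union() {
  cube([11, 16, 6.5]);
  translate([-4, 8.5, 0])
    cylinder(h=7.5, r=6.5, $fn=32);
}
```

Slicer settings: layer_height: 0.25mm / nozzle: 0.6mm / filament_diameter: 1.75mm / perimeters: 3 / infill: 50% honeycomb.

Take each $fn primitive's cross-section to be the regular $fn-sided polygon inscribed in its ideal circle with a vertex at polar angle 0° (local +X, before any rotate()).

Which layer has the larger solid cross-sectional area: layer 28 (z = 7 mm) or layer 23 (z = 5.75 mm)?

layer 23 (z = 5.75 mm)

Layer 28 (z = 7): the cube is absent (z outside [0, 6.5]); the r=6.5 cylinder at (-4, 8.5) gives a regular 32-gon of circumradius 6.5 (constant along its height) (area = (32/2)·6.500²·sin(360°/32) = 131.88 mm²); Taking the union: only the r=6.5 cylinder at (-4, 8.5) is present, so the union is just that shape — area = 131.88 mm². So its area = 131.88 mm². Layer 23 (z = 5.75): the cube is present — its section is the full 11×16 rectangle (area 176.00 mm²); the r=6.5 cylinder at (-4, 8.5) contributes a regular 32-gon of circumradius 6.5 (area = (32/2)·6.500²·sin(360°/32) = 131.88 mm²); Combining (union): the regions partially overlap — summed areas 307.88 mm² minus the doubly-counted overlap 17.62 mm² gives 290.26 mm² — area = 290.26 mm². So its area = 290.26 mm². Layer 23 is larger (290.26 vs 131.88 mm²).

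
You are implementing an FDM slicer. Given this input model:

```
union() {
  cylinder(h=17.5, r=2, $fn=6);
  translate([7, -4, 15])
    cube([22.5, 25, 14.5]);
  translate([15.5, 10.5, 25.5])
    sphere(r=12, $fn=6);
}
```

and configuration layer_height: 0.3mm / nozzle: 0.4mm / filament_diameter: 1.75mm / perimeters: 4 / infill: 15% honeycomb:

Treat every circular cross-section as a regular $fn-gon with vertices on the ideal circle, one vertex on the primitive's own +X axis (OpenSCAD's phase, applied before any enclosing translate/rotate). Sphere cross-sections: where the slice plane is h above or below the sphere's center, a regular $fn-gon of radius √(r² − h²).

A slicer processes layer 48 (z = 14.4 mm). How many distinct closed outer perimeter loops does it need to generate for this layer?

At z = 14.4 mm: the cylinder: section is a regular 6-gon, circumradius r=2; the cube at (7, -4) is not intersected at this z (z outside [15, 29.5]); the r=12 sphere at (15.5, 10.5) contributes a regular 6-gon of circumradius √(12²−11.1²) = 4.560; Merging all regions: the 2 present regions are separate (no shared area or edge), so areas and boundary lengths simply add and each stays a separate island — 2 connected regions. The result has 2 disconnected regions.

2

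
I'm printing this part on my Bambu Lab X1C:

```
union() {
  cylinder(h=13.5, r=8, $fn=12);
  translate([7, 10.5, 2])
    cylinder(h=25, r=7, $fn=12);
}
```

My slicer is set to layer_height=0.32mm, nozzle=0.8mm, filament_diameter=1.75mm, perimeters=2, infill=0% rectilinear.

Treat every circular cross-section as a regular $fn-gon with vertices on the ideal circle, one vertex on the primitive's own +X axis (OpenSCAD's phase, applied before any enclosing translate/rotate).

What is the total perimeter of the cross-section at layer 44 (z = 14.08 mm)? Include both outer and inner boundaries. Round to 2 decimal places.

43.48 mm

At z = 14.08 mm: the cylinder is absent (z outside [0, 13.5]); the r=7 cylinder at (7, 10.5) contributes a regular 12-gon of circumradius 7 (perimeter = 2·12·7.000·sin(180°/12) = 43.48 mm); Merging all regions: only the r=7 cylinder at (7, 10.5) is present, so the union is just that shape — boundary = 43.48 mm. Overall, the cross-section is a single solid region. Total boundary length (outer) = 43.48 mm.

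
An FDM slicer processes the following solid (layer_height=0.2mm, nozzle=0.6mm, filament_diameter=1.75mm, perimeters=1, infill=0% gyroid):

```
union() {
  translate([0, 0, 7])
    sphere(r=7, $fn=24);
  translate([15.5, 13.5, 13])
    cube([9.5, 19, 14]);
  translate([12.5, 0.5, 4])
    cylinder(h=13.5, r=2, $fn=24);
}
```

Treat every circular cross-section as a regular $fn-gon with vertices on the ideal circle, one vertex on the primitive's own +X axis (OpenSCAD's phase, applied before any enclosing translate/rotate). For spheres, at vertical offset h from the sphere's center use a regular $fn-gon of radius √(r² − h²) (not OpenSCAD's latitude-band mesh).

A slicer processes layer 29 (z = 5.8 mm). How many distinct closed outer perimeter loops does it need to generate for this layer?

At z = 5.8 mm: the sphere: section is a regular 24-gon, circumradius = √(r²−h²) = √(7²−1.2²) = 6.896; the cube at (15.5, 13.5) does not reach this height (z outside [13, 27]); the cylinder at (12.5, 0.5): section is a regular 24-gon, circumradius r=2; Taking the union: the 2 present regions are separate (no shared area or edge), so areas and boundary lengths simply add and each stays a separate island — 2 connected regions. The result has 2 disconnected regions.

2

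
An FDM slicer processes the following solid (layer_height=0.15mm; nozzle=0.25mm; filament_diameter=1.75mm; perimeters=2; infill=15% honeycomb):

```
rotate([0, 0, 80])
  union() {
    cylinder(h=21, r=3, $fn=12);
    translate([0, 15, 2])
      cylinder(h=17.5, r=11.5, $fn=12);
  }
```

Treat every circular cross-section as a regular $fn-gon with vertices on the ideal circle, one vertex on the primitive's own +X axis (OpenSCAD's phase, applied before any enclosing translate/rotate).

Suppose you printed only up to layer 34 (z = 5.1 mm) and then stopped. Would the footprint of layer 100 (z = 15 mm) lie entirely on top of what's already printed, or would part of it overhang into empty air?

entirely on top

Compare the two slices. At z = 5.1: the r=3 cylinder contributes a regular 12-gon of circumradius 3 (area = (12/2)·3.000²·sin(360°/12) = 27.00 mm²); the r=11.5 cylinder at (0, 15) gives a regular 12-gon of circumradius 11.5 (constant along its height) (area = (12/2)·11.500²·sin(360°/12) = 396.75 mm²); Combining (union): the 2 present regions are separate (no shared area or edge), so areas and boundary lengths simply add and each stays a separate island — area = 423.75 mm²; (whole slice rotated 80° about Z — lengths, areas and connectivity unchanged). At z = 15: the r=3 cylinder contributes a regular 12-gon of circumradius 3 (area = (12/2)·3.000²·sin(360°/12) = 27.00 mm²); the r=11.5 cylinder at (0, 15) gives a regular 12-gon of circumradius 11.5 (constant along its height) (area = (12/2)·11.500²·sin(360°/12) = 396.75 mm²); Merging all regions: the 2 present regions are separate (no shared area or edge), so areas and boundary lengths simply add and each stays a separate island — area = 423.75 mm²; (rotated 80° about Z; rotation is an isometry so areas/perimeters/island counts are preserved). Checking containment: the cross-section at z = 15 is a subset of the cross-section at z = 5.1.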